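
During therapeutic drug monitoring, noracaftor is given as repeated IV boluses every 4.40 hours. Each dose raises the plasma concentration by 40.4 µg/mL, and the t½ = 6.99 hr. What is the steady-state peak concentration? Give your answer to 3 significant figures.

k = ln 2 / 6.99 = 0.09916 hr⁻¹
Fraction remaining after one interval: e^(−kτ) = e^(−0.09916 × 4.40) = 0.6464
R = 1 / (1 − 0.6464) = 2.828
Css,max = 40.4 × 2.828 ≈ 114 µg/mL

114 µg/mL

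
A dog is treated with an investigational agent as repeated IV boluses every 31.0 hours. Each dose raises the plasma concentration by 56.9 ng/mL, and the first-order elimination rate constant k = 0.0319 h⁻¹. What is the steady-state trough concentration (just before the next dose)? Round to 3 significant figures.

Fraction remaining after one interval: e^(−kτ) = e^(−0.03190 × 31.0) = 0.3720
R = 1 / (1 − 0.3720) = 1.592
Css,max = 56.9 × 1.592 = 90.60 ng/mL
Css,min = Css,max × e^(−kτ) = 90.60 × 0.3720 ≈ 33.7 ng/mL

33.7 ng/mL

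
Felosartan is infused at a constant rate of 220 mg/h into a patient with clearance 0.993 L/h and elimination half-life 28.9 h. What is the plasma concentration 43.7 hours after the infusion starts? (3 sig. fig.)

144 mg/L

Css = rate / CL = 220 / 0.993 = 221.6 mg/L
k = ln 2 / 28.9 = 0.02398 h⁻¹
C(t) = Css (1 − e^(−kt)) = 221.6 × (1 − e^(−1.048)) = 221.6 × 0.6494 ≈ 144 mg/L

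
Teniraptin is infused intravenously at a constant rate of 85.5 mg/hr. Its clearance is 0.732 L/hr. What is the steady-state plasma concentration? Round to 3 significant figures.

117 mg/L

Css = infusion rate / CL = 85.5 / 0.732 ≈ 117 mg/L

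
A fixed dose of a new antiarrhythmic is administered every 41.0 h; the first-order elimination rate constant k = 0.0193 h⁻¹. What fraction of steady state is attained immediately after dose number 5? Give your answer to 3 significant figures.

f_n = 1 − e^(−nkτ) = 1 − e^(−5 × 0.01930 × 41.0) = 1 − e^(−3.957) = 1 − 0.01913 ≈ 0.981

0.981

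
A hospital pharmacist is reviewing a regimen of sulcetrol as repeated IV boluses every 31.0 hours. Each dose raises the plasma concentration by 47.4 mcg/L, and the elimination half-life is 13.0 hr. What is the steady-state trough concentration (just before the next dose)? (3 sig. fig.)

k = ln 2 / 13.0 = 0.05332 hr⁻¹
Fraction remaining after one interval: e^(−kτ) = e^(−0.05332 × 31.0) = 0.1915
R = 1 / (1 − 0.1915) = 1.237
Css,max = 47.4 × 1.237 = 58.63 mcg/L
Css,min = Css,max × e^(−kτ) = 58.63 × 0.1915 ≈ 11.2 mcg/L

11.2 mcg/L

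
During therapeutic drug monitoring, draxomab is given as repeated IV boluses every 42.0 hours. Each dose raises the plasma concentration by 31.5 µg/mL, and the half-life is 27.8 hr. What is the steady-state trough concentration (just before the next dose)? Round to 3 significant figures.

k = ln 2 / 27.8 = 0.02493 hr⁻¹
Fraction remaining after one interval: e^(−kτ) = e^(−0.02493 × 42.0) = 0.3509
R = 1 / (1 − 0.3509) = 1.541
Css,max = 31.5 × 1.541 = 48.53 µg/mL
Css,min = Css,max × e^(−kτ) = 48.53 × 0.3509 ≈ 17.0 µg/mL

17.0 µg/mL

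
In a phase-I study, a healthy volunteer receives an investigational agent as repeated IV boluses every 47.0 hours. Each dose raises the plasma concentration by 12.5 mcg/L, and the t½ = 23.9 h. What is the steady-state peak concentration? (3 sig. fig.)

16.8 mcg/L

k = ln 2 / 23.9 = 0.02900 h⁻¹
Fraction remaining after one interval: e^(−kτ) = e^(−0.02900 × 47.0) = 0.2559
R = 1 / (1 − 0.2559) = 1.344
Css,max = 12.5 × 1.344 ≈ 16.8 mcg/L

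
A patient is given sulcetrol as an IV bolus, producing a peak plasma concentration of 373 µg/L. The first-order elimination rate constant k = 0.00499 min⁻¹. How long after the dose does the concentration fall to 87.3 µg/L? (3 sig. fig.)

291 minutes

C(t) = C₀ e^(−kt)  ⇒  t = ln(C₀/C) / k
t = ln(373/87.3) / 0.004990 = 1.452 / 0.004990 ≈ 291 minutes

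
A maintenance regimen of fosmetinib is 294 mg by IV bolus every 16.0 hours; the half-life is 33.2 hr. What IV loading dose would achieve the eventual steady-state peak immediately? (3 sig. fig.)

1040 mg

k = ln 2 / 33.2 = 0.02088 hr⁻¹
Accumulation ratio R = 1 / (1 − e^(−kτ)) = 1 / (1 − e^(−0.02088×16.0)) = 1 / (1 − 0.7160) = 3.521
Loading dose = maintenance dose × R = 294 × 3.521 ≈ 1040 mg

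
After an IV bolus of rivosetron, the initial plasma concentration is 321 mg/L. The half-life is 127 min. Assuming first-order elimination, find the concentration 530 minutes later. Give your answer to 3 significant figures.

k = ln 2 / 127 = 0.005458 min⁻¹
530 min is 4.173 half-lives, so C = 321 × (1/2)^4.173 = 321 × 0.05543 ≈ 17.8 mg/L

17.8 mg/L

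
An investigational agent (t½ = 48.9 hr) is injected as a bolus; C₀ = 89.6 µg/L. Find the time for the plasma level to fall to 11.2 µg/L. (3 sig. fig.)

k = ln 2 / 48.9 = 0.01417 hr⁻¹
C(t) = C₀ e^(−kt)  ⇒  t = ln(C₀/C) / k
t = ln(89.6/11.2) / 0.01417 = 2.079 / 0.01417 ≈ 147 hours

147 hours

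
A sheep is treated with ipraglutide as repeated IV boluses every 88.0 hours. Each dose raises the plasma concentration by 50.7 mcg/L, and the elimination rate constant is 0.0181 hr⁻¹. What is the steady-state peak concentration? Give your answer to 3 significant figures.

Fraction remaining after one interval: e^(−kτ) = e^(−0.01810 × 88.0) = 0.2034
R = 1 / (1 − 0.2034) = 1.255
Css,max = 50.7 × 1.255 ≈ 63.6 mcg/L

63.6 mcg/L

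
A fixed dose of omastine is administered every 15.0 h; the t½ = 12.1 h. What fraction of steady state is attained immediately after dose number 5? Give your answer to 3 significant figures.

0.986

k = ln 2 / 12.1 = 0.05728 h⁻¹
f_n = 1 − e^(−nkτ) = 1 − e^(−5 × 0.05728 × 15.0) = 1 − e^(−4.296) = 1 − 0.01362 ≈ 0.986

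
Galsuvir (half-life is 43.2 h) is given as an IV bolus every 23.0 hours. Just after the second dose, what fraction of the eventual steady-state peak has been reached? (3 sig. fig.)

k = ln 2 / 43.2 = 0.01605 h⁻¹
f_n = 1 − e^(−nkτ) = 1 − e^(−2 × 0.01605 × 23.0) = 1 − e^(−0.7381) = 1 − 0.4780 ≈ 0.522

0.522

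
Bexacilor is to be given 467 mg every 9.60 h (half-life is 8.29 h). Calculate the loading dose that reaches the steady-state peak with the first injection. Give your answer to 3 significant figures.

k = ln 2 / 8.29 = 0.08361 h⁻¹
Accumulation ratio R = 1 / (1 − e^(−kτ)) = 1 / (1 − e^(−0.08361×9.60)) = 1 / (1 − 0.4481) = 1.812
Loading dose = maintenance dose × R = 467 × 1.812 ≈ 846 mg

846 mg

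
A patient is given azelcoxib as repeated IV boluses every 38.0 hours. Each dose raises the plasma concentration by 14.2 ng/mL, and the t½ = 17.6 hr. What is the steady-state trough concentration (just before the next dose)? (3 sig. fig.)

k = ln 2 / 17.6 = 0.03938 hr⁻¹
Fraction remaining after one interval: e^(−kτ) = e^(−0.03938 × 38.0) = 0.2239
R = 1 / (1 − 0.2239) = 1.288
Css,max = 14.2 × 1.288 = 18.30 ng/mL
Css,min = Css,max × e^(−kτ) = 18.30 × 0.2239 ≈ 4.10 ng/mL

4.10 ng/mL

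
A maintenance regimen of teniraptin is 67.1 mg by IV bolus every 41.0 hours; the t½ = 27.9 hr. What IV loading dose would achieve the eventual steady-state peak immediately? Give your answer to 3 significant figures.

105 mg

k = ln 2 / 27.9 = 0.02484 hr⁻¹
Accumulation ratio R = 1 / (1 − e^(−kτ)) = 1 / (1 − e^(−0.02484×41.0)) = 1 / (1 − 0.3611) = 1.565
Loading dose = maintenance dose × R = 67.1 × 1.565 ≈ 105 mg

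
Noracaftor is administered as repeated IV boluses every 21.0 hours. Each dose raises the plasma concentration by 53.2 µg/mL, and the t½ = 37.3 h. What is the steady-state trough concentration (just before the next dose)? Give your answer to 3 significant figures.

111 µg/mL

k = ln 2 / 37.3 = 0.01858 h⁻¹
Fraction remaining after one interval: e^(−kτ) = e^(−0.01858 × 21.0) = 0.6769
R = 1 / (1 − 0.6769) = 3.095
Css,max = 53.2 × 3.095 = 164.7 µg/mL
Css,min = Css,max × e^(−kτ) = 164.7 × 0.6769 ≈ 111 µg/mL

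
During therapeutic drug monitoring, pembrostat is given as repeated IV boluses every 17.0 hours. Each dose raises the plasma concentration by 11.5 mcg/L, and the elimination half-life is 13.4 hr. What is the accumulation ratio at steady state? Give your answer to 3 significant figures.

1.71

k = ln 2 / 13.4 = 0.05173 hr⁻¹
Fraction remaining after one interval: e^(−kτ) = e^(−0.05173 × 17.0) = 0.4150
R = 1 / (1 − 0.4150) = 1 / 0.5850 ≈ 1.71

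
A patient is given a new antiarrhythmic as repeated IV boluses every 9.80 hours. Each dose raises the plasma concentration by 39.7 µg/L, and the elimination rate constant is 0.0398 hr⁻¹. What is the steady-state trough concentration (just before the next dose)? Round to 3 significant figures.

83.2 µg/L

Fraction remaining after one interval: e^(−kτ) = e^(−0.03980 × 9.80) = 0.6770
R = 1 / (1 − 0.6770) = 3.096
Css,max = 39.7 × 3.096 = 122.9 µg/L
Css,min = Css,max × e^(−kτ) = 122.9 × 0.6770 ≈ 83.2 µg/L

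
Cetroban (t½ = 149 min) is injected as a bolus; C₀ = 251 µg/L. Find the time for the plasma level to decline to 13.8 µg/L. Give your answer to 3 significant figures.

k = ln 2 / 149 = 0.004652 min⁻¹
C(t) = C₀ e^(−kt)  ⇒  t = ln(C₀/C) / k
t = ln(251/13.8) / 0.004652 = 2.901 / 0.004652 ≈ 624 minutes

624 minutes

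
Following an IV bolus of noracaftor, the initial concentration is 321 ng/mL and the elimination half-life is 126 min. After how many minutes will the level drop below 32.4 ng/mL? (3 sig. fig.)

417 minutes

k = ln 2 / 126 = 0.005501 min⁻¹
C(t) = C₀ e^(−kt)  ⇒  t = ln(C₀/C) / k
t = ln(321/32.4) / 0.005501 = 2.293 / 0.005501 ≈ 417 minutes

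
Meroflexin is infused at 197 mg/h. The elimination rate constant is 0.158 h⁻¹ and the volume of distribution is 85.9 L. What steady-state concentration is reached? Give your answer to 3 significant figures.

CL = k · V = 0.158 × 85.9 = 13.57 L/h
Css = rate / CL = 197 / 13.57 ≈ 14.5 mg/L

14.5 mg/L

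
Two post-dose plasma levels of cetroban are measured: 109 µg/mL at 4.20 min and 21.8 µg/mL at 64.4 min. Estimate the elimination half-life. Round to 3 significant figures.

k = ln(C₁/C₂) / (t₂ − t₁) = ln(109/21.8) / (64.4 − 4.20)
  = 1.609 / 60.20 = 0.02673 min⁻¹
t½ = ln 2 / k = ln 2 / 0.02673 ≈ 25.9 minutes

25.9 minutes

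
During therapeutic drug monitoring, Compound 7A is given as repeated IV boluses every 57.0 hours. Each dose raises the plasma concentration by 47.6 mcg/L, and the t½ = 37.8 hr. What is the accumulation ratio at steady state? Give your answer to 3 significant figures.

k = ln 2 / 37.8 = 0.01834 hr⁻¹
Fraction remaining after one interval: e^(−kτ) = e^(−0.01834 × 57.0) = 0.3516
R = 1 / (1 − 0.3516) = 1 / 0.6484 ≈ 1.54

1.54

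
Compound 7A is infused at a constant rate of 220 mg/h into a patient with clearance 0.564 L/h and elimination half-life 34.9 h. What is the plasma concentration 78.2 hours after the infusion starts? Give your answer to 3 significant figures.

Css = rate / CL = 220 / 0.564 = 390.1 mg/L
k = ln 2 / 34.9 = 0.01986 h⁻¹
C(t) = Css (1 − e^(−kt)) = 390.1 × (1 − e^(−1.553)) = 390.1 × 0.7884 ≈ 308 mg/L

308 mg/L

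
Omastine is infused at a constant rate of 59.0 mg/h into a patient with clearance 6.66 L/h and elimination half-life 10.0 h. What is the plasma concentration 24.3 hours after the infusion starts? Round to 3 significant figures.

Css = rate / CL = 59.0 / 6.66 = 8.859 mg/L
k = ln 2 / 10.0 = 0.06931 h⁻¹
C(t) = Css (1 − e^(−kt)) = 8.859 × (1 − e^(−1.684)) = 8.859 × 0.8144 ≈ 7.21 mg/L

7.21 mg/L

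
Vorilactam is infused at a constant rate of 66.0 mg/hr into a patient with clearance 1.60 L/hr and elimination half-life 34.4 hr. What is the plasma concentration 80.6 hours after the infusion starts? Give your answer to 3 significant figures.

33.1 µg/mL

Css = rate / CL = 66.0 / 1.60 = 41.25 µg/mL
k = ln 2 / 34.4 = 0.02015 hr⁻¹
C(t) = Css (1 − e^(−kt)) = 41.25 × (1 − e^(−1.624)) = 41.25 × 0.8029 ≈ 33.1 µg/mL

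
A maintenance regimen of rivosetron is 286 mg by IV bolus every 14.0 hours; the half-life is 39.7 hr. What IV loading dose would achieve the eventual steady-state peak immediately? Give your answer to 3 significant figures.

1320 mg

k = ln 2 / 39.7 = 0.01746 hr⁻¹
Accumulation ratio R = 1 / (1 − e^(−kτ)) = 1 / (1 − e^(−0.01746×14.0)) = 1 / (1 − 0.7831) = 4.611
Loading dose = maintenance dose × R = 286 × 4.611 ≈ 1320 mg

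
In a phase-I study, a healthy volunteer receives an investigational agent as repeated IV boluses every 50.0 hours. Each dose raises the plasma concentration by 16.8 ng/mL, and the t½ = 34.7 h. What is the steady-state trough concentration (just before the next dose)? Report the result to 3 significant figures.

9.80 ng/mL

k = ln 2 / 34.7 = 0.01998 h⁻¹
Fraction remaining after one interval: e^(−kτ) = e^(−0.01998 × 50.0) = 0.3683
R = 1 / (1 − 0.3683) = 1.583
Css,max = 16.8 × 1.583 = 26.60 ng/mL
Css,min = Css,max × e^(−kτ) = 26.60 × 0.3683 ≈ 9.80 ng/mL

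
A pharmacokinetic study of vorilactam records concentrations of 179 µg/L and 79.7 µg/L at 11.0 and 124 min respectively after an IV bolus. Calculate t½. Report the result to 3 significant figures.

k = ln(C₁/C₂) / (t₂ − t₁) = ln(179/79.7) / (124 − 11.0)
  = 0.8091 / 113.0 = 0.007160 min⁻¹
t½ = ln 2 / k = ln 2 / 0.007160 ≈ 96.8 minutes

96.8 minutes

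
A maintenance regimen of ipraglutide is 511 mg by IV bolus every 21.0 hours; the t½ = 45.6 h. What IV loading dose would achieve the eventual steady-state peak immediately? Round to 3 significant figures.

k = ln 2 / 45.6 = 0.01520 h⁻¹
Accumulation ratio R = 1 / (1 − e^(−kτ)) = 1 / (1 − e^(−0.01520×21.0)) = 1 / (1 − 0.7267) = 3.659
Loading dose = maintenance dose × R = 511 × 3.659 ≈ 1870 mg

1870 mg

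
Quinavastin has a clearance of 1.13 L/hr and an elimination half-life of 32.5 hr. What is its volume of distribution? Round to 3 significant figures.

k = ln 2 / t½ = ln 2 / 32.5 = 0.02133 hr⁻¹
V = CL / k = 1.13 / 0.02133 ≈ 53.0 L

53.0 L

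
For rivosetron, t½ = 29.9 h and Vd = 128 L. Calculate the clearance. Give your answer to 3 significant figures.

k = ln 2 / t½ = ln 2 / 29.9 = 0.02318 h⁻¹
CL = k · V = 0.02318 × 128 ≈ 2.97 L/h

2.97 L/h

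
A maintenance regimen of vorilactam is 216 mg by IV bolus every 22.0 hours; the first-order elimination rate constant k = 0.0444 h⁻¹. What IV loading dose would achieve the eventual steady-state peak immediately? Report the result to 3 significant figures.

346 mg

Accumulation ratio R = 1 / (1 − e^(−kτ)) = 1 / (1 − e^(−0.04440×22.0)) = 1 / (1 − 0.3765) = 1.604
Loading dose = maintenance dose × R = 216 × 1.604 ≈ 346 mg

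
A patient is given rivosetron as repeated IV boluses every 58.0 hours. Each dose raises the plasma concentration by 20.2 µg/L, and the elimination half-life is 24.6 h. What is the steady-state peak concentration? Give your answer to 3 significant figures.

25.1 µg/L

k = ln 2 / 24.6 = 0.02818 h⁻¹
Fraction remaining after one interval: e^(−kτ) = e^(−0.02818 × 58.0) = 0.1951
R = 1 / (1 − 0.1951) = 1.242
Css,max = 20.2 × 1.242 ≈ 25.1 µg/L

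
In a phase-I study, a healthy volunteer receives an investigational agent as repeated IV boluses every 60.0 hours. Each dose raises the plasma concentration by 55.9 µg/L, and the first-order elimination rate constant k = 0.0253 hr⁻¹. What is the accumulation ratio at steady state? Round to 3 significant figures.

Fraction remaining after one interval: e^(−kτ) = e^(−0.02530 × 60.0) = 0.2191
R = 1 / (1 − 0.2191) = 1 / 0.7809 ≈ 1.28

1.28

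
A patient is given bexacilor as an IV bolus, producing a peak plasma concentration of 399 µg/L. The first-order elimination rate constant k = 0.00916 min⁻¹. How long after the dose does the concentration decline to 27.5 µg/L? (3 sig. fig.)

C(t) = C₀ e^(−kt)  ⇒  t = ln(C₀/C) / k
t = ln(399/27.5) / 0.009160 = 2.675 / 0.009160 ≈ 292 minutes

292 minutes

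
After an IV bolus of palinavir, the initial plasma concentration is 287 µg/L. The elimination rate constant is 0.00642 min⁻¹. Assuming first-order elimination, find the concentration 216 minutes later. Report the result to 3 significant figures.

71.7 µg/L

C(t) = C₀ e^(−kt) = 287 × e^(−0.006420 × 216) = 287 × e^(−1.387) = 287 × 0.2499 ≈ 71.7 µg/L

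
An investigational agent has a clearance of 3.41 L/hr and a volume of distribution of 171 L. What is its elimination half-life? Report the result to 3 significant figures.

k = CL / V = 3.41 / 171 = 0.01994 hr⁻¹
t½ = ln 2 / k = ln 2 / 0.01994 ≈ 34.8 hours

34.8 hours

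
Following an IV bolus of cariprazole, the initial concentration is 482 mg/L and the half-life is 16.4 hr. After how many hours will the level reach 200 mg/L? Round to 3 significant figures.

k = ln 2 / 16.4 = 0.04227 hr⁻¹
C(t) = C₀ e^(−kt)  ⇒  t = ln(C₀/C) / k
t = ln(482/200) / 0.04227 = 0.8796 / 0.04227 ≈ 20.8 hours

20.8 hours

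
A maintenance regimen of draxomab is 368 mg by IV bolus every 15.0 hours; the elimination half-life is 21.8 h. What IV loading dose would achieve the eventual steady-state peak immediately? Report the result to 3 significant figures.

970 mg

k = ln 2 / 21.8 = 0.03180 h⁻¹
Accumulation ratio R = 1 / (1 − e^(−kτ)) = 1 / (1 − e^(−0.03180×15.0)) = 1 / (1 − 0.6207) = 2.636
Loading dose = maintenance dose × R = 368 × 2.636 ≈ 970 mg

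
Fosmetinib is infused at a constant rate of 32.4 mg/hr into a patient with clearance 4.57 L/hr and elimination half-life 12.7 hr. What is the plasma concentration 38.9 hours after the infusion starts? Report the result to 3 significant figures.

Css = rate / CL = 32.4 / 4.57 = 7.090 µg/mL
k = ln 2 / 12.7 = 0.05458 hr⁻¹
C(t) = Css (1 − e^(−kt)) = 7.090 × (1 − e^(−2.123)) = 7.090 × 0.8803 ≈ 6.24 µg/mL

6.24 µg/mL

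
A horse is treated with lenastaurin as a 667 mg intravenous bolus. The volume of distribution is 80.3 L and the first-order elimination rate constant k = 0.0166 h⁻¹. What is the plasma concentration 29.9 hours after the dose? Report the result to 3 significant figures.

5.06 µg/mL

C₀ = dose / V = 667 / 80.3 = 8.306 µg/mL
C(t) = C₀ e^(−kt) = 8.306 × e^(−0.01660 × 29.9) = 8.306 × e^(−0.4963) = 8.306 × 0.6088 ≈ 5.06 µg/mL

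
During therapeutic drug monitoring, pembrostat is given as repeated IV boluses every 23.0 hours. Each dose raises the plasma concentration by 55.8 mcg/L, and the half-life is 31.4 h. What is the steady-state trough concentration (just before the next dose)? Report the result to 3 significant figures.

k = ln 2 / 31.4 = 0.02207 h⁻¹
Fraction remaining after one interval: e^(−kτ) = e^(−0.02207 × 23.0) = 0.6019
R = 1 / (1 − 0.6019) = 2.512
Css,max = 55.8 × 2.512 = 140.2 mcg/L
Css,min = Css,max × e^(−kτ) = 140.2 × 0.6019 ≈ 84.4 mcg/L

84.4 mcg/L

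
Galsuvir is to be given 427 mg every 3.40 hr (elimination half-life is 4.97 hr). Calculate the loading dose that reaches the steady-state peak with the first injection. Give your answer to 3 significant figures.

k = ln 2 / 4.97 = 0.1395 hr⁻¹
Accumulation ratio R = 1 / (1 − e^(−kτ)) = 1 / (1 − e^(−0.1395×3.40)) = 1 / (1 − 0.6224) = 2.648
Loading dose = maintenance dose × R = 427 × 2.648 ≈ 1130 mg

1130 mg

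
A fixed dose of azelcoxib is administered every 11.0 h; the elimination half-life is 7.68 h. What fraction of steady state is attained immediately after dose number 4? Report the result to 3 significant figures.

0.981

k = ln 2 / 7.68 = 0.09025 h⁻¹
f_n = 1 − e^(−nkτ) = 1 − e^(−4 × 0.09025 × 11.0) = 1 − e^(−3.971) = 1 − 0.01885 ≈ 0.981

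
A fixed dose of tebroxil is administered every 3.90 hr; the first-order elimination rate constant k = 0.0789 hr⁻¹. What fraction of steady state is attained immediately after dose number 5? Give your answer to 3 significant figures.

0.785

f_n = 1 − e^(−nkτ) = 1 − e^(−5 × 0.07890 × 3.90) = 1 − e^(−1.539) = 1 − 0.2147 ≈ 0.785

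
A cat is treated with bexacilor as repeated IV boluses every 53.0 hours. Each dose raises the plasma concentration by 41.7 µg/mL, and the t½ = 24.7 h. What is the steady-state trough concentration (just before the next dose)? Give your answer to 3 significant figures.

k = ln 2 / 24.7 = 0.02806 h⁻¹
Fraction remaining after one interval: e^(−kτ) = e^(−0.02806 × 53.0) = 0.2260
R = 1 / (1 − 0.2260) = 1.292
Css,max = 41.7 × 1.292 = 53.87 µg/mL
Css,min = Css,max × e^(−kτ) = 53.87 × 0.2260 ≈ 12.2 µg/mL

12.2 µg/mL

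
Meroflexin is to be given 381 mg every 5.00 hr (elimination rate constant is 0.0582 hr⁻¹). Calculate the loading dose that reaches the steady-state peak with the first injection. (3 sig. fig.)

1510 mg

Accumulation ratio R = 1 / (1 − e^(−kτ)) = 1 / (1 − e^(−0.05820×5.00)) = 1 / (1 − 0.7475) = 3.961
Loading dose = maintenance dose × R = 381 × 3.961 ≈ 1510 mg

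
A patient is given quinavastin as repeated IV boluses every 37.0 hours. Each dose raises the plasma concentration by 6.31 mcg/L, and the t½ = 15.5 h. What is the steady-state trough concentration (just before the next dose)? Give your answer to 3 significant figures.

1.49 mcg/L

k = ln 2 / 15.5 = 0.04472 h⁻¹
Fraction remaining after one interval: e^(−kτ) = e^(−0.04472 × 37.0) = 0.1912
R = 1 / (1 − 0.1912) = 1.236
Css,max = 6.31 × 1.236 = 7.801 mcg/L
Css,min = Css,max × e^(−kτ) = 7.801 × 0.1912 ≈ 1.49 mcg/L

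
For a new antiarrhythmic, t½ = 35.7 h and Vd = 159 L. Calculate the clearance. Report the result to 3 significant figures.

k = ln 2 / t½ = ln 2 / 35.7 = 0.01942 h⁻¹
CL = k · V = 0.01942 × 159 ≈ 3.09 L/h

3.09 L/h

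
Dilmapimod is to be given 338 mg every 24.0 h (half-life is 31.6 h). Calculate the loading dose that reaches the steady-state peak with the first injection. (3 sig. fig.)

k = ln 2 / 31.6 = 0.02194 h⁻¹
Accumulation ratio R = 1 / (1 − e^(−kτ)) = 1 / (1 − e^(−0.02194×24.0)) = 1 / (1 − 0.5907) = 2.443
Loading dose = maintenance dose × R = 338 × 2.443 ≈ 826 mg

826 mg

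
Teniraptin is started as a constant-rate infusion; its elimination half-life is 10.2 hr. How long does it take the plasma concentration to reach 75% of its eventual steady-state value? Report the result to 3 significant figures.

20.4 hours

k = ln 2 / 10.2 = 0.06796 hr⁻¹
f = 1 − e^(−kt)  ⇒  t = −ln(1 − f) / k
t = −ln(1 − 0.75) / 0.06796 = 1.386 / 0.06796 ≈ 20.4 hours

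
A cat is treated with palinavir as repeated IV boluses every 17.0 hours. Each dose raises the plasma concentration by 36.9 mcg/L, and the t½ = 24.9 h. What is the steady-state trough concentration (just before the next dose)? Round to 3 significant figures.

k = ln 2 / 24.9 = 0.02784 h⁻¹
Fraction remaining after one interval: e^(−kτ) = e^(−0.02784 × 17.0) = 0.6230
R = 1 / (1 − 0.6230) = 2.652
Css,max = 36.9 × 2.652 = 97.87 mcg/L
Css,min = Css,max × e^(−kτ) = 97.87 × 0.6230 ≈ 61.0 mcg/L

61.0 mcg/L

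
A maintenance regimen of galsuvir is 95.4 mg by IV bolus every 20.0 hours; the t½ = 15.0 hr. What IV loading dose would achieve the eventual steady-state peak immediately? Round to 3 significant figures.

k = ln 2 / 15.0 = 0.04621 hr⁻¹
Accumulation ratio R = 1 / (1 − e^(−kτ)) = 1 / (1 − e^(−0.04621×20.0)) = 1 / (1 − 0.3969) = 1.658
Loading dose = maintenance dose × R = 95.4 × 1.658 ≈ 158 mg

158 mg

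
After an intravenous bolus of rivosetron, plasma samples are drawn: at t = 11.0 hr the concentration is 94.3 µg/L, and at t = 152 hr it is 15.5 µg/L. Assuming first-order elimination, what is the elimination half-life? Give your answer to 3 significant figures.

54.1 hours

k = ln(C₁/C₂) / (t₂ − t₁) = ln(94.3/15.5) / (152 − 11.0)
  = 1.806 / 141.0 = 0.01281 hr⁻¹
t½ = ln 2 / k = ln 2 / 0.01281 ≈ 54.1 hours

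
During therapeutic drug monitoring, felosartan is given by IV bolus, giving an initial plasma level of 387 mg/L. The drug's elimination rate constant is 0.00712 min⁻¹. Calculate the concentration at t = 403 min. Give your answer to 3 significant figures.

22.0 mg/L

C(t) = C₀ e^(−kt) = 387 × e^(−0.007120 × 403) = 387 × e^(−2.869) = 387 × 0.05674 ≈ 22.0 mg/L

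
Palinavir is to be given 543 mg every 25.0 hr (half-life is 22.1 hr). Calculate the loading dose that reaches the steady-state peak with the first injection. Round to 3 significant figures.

k = ln 2 / 22.1 = 0.03136 hr⁻¹
Accumulation ratio R = 1 / (1 − e^(−kτ)) = 1 / (1 − e^(−0.03136×25.0)) = 1 / (1 − 0.4565) = 1.840
Loading dose = maintenance dose × R = 543 × 1.840 ≈ 999 mg

999 mg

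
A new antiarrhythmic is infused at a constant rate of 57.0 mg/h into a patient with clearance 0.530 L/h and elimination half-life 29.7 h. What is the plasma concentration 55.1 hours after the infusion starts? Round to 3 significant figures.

77.8 µg/mL

Css = rate / CL = 57.0 / 0.530 = 107.5 µg/mL
k = ln 2 / 29.7 = 0.02334 h⁻¹
C(t) = Css (1 − e^(−kt)) = 107.5 × (1 − e^(−1.286)) = 107.5 × 0.7236 ≈ 77.8 µg/mL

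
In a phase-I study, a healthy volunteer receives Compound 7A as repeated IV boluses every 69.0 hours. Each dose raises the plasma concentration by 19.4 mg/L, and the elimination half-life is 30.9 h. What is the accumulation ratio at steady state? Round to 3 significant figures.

1.27

k = ln 2 / 30.9 = 0.02243 h⁻¹
Fraction remaining after one interval: e^(−kτ) = e^(−0.02243 × 69.0) = 0.2127
R = 1 / (1 − 0.2127) = 1 / 0.7873 ≈ 1.27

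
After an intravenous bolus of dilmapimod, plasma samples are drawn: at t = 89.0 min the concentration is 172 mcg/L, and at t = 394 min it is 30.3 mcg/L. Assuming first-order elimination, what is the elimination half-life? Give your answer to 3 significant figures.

k = ln(C₁/C₂) / (t₂ − t₁) = ln(172/30.3) / (394 − 89.0)
  = 1.736 / 305.0 = 0.005693 min⁻¹
t½ = ln 2 / k = ln 2 / 0.005693 ≈ 122 minutes

122 minutes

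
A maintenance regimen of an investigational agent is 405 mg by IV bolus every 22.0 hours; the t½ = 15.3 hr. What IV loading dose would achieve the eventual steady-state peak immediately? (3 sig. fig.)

k = ln 2 / 15.3 = 0.04530 hr⁻¹
Accumulation ratio R = 1 / (1 − e^(−kτ)) = 1 / (1 − e^(−0.04530×22.0)) = 1 / (1 − 0.3691) = 1.585
Loading dose = maintenance dose × R = 405 × 1.585 ≈ 642 mg

642 mg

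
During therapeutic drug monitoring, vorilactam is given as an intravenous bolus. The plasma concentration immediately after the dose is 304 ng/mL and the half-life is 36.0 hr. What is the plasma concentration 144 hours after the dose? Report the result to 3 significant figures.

19.0 ng/mL

k = ln 2 / 36.0 = 0.01925 hr⁻¹
144 hr is 4.000 half-lives, so C = 304 × (1/2)^4.000 = 304 × 0.06250 ≈ 19.0 ng/mL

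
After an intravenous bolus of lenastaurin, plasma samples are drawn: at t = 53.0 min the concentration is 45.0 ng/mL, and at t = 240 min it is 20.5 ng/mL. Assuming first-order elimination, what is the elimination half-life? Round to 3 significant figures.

k = ln(C₁/C₂) / (t₂ − t₁) = ln(45.0/20.5) / (240 − 53.0)
  = 0.7862 / 187.0 = 0.004204 min⁻¹
t½ = ln 2 / k = ln 2 / 0.004204 ≈ 165 minutes

165 minutes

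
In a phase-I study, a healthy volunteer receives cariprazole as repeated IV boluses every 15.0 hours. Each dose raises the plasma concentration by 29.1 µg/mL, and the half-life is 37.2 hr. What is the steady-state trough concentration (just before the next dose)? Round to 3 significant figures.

90.2 µg/mL

k = ln 2 / 37.2 = 0.01863 hr⁻¹
Fraction remaining after one interval: e^(−kτ) = e^(−0.01863 × 15.0) = 0.7562
R = 1 / (1 − 0.7562) = 4.101
Css,max = 29.1 × 4.101 = 119.3 µg/mL
Css,min = Css,max × e^(−kτ) = 119.3 × 0.7562 ≈ 90.2 µg/mL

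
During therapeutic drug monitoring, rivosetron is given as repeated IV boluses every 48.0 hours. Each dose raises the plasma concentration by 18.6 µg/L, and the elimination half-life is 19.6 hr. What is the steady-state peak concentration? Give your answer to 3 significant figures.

22.8 µg/L

k = ln 2 / 19.6 = 0.03536 hr⁻¹
Fraction remaining after one interval: e^(−kτ) = e^(−0.03536 × 48.0) = 0.1831
R = 1 / (1 − 0.1831) = 1.224
Css,max = 18.6 × 1.224 ≈ 22.8 µg/L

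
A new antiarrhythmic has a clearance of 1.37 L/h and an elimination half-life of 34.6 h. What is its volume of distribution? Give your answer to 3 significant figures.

k = ln 2 / t½ = ln 2 / 34.6 = 0.02003 h⁻¹
V = CL / k = 1.37 / 0.02003 ≈ 68.4 L

68.4 L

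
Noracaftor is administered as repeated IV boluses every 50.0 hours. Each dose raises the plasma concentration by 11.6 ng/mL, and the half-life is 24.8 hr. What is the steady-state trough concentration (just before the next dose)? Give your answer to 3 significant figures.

k = ln 2 / 24.8 = 0.02795 hr⁻¹
Fraction remaining after one interval: e^(−kτ) = e^(−0.02795 × 50.0) = 0.2472
R = 1 / (1 − 0.2472) = 1.328
Css,max = 11.6 × 1.328 = 15.41 ng/mL
Css,min = Css,max × e^(−kτ) = 15.41 × 0.2472 ≈ 3.81 ng/mL

3.81 ng/mL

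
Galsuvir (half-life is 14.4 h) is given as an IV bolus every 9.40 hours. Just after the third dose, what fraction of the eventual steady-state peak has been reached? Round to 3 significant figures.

0.743

k = ln 2 / 14.4 = 0.04814 h⁻¹
f_n = 1 − e^(−nkτ) = 1 − e^(−3 × 0.04814 × 9.40) = 1 − e^(−1.357) = 1 − 0.2573 ≈ 0.743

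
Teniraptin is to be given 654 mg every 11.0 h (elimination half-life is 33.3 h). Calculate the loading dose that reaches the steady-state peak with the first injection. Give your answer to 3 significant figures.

k = ln 2 / 33.3 = 0.02082 h⁻¹
Accumulation ratio R = 1 / (1 − e^(−kτ)) = 1 / (1 − e^(−0.02082×11.0)) = 1 / (1 − 0.7954) = 4.886
Loading dose = maintenance dose × R = 654 × 4.886 ≈ 3200 mg

3200 mg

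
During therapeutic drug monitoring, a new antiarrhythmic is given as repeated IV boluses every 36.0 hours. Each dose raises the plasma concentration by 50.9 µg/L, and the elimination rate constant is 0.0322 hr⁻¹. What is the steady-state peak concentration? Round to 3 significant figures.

Fraction remaining after one interval: e^(−kτ) = e^(−0.03220 × 36.0) = 0.3137
R = 1 / (1 − 0.3137) = 1.457
Css,max = 50.9 × 1.457 ≈ 74.2 µg/L

74.2 µg/L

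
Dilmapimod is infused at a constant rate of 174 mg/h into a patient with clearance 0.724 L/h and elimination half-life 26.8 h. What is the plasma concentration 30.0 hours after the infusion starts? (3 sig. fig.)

130 µg/mL

Css = rate / CL = 174 / 0.724 = 240.3 µg/mL
k = ln 2 / 26.8 = 0.02586 h⁻¹
C(t) = Css (1 − e^(−kt)) = 240.3 × (1 − e^(−0.7759)) = 240.3 × 0.5397 ≈ 130 µg/mL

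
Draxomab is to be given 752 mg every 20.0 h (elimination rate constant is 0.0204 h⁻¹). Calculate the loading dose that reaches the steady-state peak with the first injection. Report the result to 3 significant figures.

2240 mg

Accumulation ratio R = 1 / (1 − e^(−kτ)) = 1 / (1 − e^(−0.02040×20.0)) = 1 / (1 − 0.6650) = 2.985
Loading dose = maintenance dose × R = 752 × 2.985 ≈ 2240 mg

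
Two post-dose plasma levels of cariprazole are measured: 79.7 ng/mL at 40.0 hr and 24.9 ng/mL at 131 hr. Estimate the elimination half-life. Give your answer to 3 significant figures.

54.2 hours

k = ln(C₁/C₂) / (t₂ − t₁) = ln(79.7/24.9) / (131 − 40.0)
  = 1.163 / 91.00 = 0.01278 hr⁻¹
t½ = ln 2 / k = ln 2 / 0.01278 ≈ 54.2 hours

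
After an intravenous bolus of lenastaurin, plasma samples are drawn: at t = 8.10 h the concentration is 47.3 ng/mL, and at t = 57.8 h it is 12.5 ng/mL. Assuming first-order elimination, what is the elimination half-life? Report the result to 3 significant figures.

k = ln(C₁/C₂) / (t₂ − t₁) = ln(47.3/12.5) / (57.8 − 8.10)
  = 1.331 / 49.70 = 0.02678 h⁻¹
t½ = ln 2 / k = ln 2 / 0.02678 ≈ 25.9 hours

25.9 hours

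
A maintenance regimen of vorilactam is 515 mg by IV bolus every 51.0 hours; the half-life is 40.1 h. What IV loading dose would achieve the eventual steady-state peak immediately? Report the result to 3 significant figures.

k = ln 2 / 40.1 = 0.01729 h⁻¹
Accumulation ratio R = 1 / (1 − e^(−kτ)) = 1 / (1 − e^(−0.01729×51.0)) = 1 / (1 − 0.4141) = 1.707
Loading dose = maintenance dose × R = 515 × 1.707 ≈ 879 mg

879 mg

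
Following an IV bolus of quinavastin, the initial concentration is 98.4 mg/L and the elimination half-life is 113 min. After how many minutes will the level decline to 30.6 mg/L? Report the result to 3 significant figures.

190 minutes

k = ln 2 / 113 = 0.006134 min⁻¹
C(t) = C₀ e^(−kt)  ⇒  t = ln(C₀/C) / k
t = ln(98.4/30.6) / 0.006134 = 1.168 / 0.006134 ≈ 190 minutes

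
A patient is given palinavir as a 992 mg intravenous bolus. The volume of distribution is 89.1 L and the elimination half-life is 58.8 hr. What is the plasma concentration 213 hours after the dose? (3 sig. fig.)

C₀ = dose / V = 992 / 89.1 = 11.13 µg/mL
k = ln 2 / 58.8 = 0.01179 hr⁻¹
C(t) = C₀ e^(−kt) = 11.13 × e^(−0.01179 × 213) = 11.13 × e^(−2.511) = 11.13 × 0.08120 ≈ 0.904 µg/mL

0.904 µg/mL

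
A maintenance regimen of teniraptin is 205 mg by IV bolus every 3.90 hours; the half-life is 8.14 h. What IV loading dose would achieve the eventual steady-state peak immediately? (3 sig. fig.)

725 mg

k = ln 2 / 8.14 = 0.08515 h⁻¹
Accumulation ratio R = 1 / (1 − e^(−kτ)) = 1 / (1 − e^(−0.08515×3.90)) = 1 / (1 − 0.7174) = 3.539
Loading dose = maintenance dose × R = 205 × 3.539 ≈ 725 mg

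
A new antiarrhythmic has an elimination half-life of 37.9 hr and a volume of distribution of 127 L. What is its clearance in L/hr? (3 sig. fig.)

2.32 L/hr

k = ln 2 / t½ = ln 2 / 37.9 = 0.01829 hr⁻¹
CL = k · V = 0.01829 × 127 ≈ 2.32 L/hr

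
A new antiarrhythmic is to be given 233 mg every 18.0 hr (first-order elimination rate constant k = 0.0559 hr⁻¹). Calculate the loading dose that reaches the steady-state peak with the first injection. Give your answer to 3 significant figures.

Accumulation ratio R = 1 / (1 − e^(−kτ)) = 1 / (1 − e^(−0.05590×18.0)) = 1 / (1 − 0.3656) = 1.576
Loading dose = maintenance dose × R = 233 × 1.576 ≈ 367 mg

367 mg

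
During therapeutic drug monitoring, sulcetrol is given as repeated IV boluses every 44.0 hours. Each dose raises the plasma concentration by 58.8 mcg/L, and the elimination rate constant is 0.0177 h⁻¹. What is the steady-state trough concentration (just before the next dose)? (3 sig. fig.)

Fraction remaining after one interval: e^(−kτ) = e^(−0.01770 × 44.0) = 0.4590
R = 1 / (1 − 0.4590) = 1.848
Css,max = 58.8 × 1.848 = 108.7 mcg/L
Css,min = Css,max × e^(−kτ) = 108.7 × 0.4590 ≈ 49.9 mcg/L

49.9 mcg/L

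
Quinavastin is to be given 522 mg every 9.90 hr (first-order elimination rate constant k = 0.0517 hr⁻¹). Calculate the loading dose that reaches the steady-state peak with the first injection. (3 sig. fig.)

Accumulation ratio R = 1 / (1 − e^(−kτ)) = 1 / (1 − e^(−0.05170×9.90)) = 1 / (1 − 0.5994) = 2.496
Loading dose = maintenance dose × R = 522 × 2.496 ≈ 1300 mg

1300 mg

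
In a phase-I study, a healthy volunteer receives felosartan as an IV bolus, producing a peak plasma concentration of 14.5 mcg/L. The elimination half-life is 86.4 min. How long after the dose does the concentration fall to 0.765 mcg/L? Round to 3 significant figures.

367 minutes

k = ln 2 / 86.4 = 0.008023 min⁻¹
C(t) = C₀ e^(−kt)  ⇒  t = ln(C₀/C) / k
t = ln(14.5/0.765) / 0.008023 = 2.942 / 0.008023 ≈ 367 minutes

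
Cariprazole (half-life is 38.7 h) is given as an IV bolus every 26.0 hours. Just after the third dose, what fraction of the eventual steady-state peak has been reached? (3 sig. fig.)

0.753

k = ln 2 / 38.7 = 0.01791 h⁻¹
f_n = 1 − e^(−nkτ) = 1 − e^(−3 × 0.01791 × 26.0) = 1 − e^(−1.397) = 1 − 0.2473 ≈ 0.753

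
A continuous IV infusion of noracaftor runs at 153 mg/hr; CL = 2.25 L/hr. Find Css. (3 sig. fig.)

Css = infusion rate / CL = 153 / 2.25 ≈ 68.0 mg/L

68.0 mg/L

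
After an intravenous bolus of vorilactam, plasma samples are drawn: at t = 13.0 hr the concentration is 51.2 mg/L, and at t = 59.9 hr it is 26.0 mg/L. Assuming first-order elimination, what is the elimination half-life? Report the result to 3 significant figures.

48.0 hours

k = ln(C₁/C₂) / (t₂ − t₁) = ln(51.2/26.0) / (59.9 − 13.0)
  = 0.6776 / 46.90 = 0.01445 hr⁻¹
t½ = ln 2 / k = ln 2 / 0.01445 ≈ 48.0 hours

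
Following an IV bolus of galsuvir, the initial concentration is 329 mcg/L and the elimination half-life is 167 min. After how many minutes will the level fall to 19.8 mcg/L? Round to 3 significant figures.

677 minutes

k = ln 2 / 167 = 0.004151 min⁻¹
C(t) = C₀ e^(−kt)  ⇒  t = ln(C₀/C) / k
t = ln(329/19.8) / 0.004151 = 2.810 / 0.004151 ≈ 677 minutes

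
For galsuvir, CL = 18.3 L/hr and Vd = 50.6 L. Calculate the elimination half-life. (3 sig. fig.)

1.92 hours

k = CL / V = 18.3 / 50.6 = 0.3617 hr⁻¹
t½ = ln 2 / k = ln 2 / 0.3617 ≈ 1.92 hours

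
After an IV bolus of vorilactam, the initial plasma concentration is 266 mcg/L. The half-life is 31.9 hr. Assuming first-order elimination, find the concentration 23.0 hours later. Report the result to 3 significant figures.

161 mcg/L

k = ln 2 / 31.9 = 0.02173 hr⁻¹
C(t) = C₀ e^(−kt) = 266 × e^(−0.02173 × 23.0) = 266 × e^(−0.4998) = 266 × 0.6067 ≈ 161 mcg/L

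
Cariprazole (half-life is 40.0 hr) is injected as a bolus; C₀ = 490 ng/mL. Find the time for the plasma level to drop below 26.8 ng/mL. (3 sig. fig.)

k = ln 2 / 40.0 = 0.01733 hr⁻¹
C(t) = C₀ e^(−kt)  ⇒  t = ln(C₀/C) / k
t = ln(490/26.8) / 0.01733 = 2.906 / 0.01733 ≈ 168 hours

168 hours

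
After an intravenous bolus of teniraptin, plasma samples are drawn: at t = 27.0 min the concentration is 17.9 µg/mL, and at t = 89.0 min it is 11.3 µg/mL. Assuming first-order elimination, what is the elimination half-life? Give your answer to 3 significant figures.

k = ln(C₁/C₂) / (t₂ − t₁) = ln(17.9/11.3) / (89.0 − 27.0)
  = 0.4600 / 62.00 = 0.007419 min⁻¹
t½ = ln 2 / k = ln 2 / 0.007419 ≈ 93.4 minutes

93.4 minutes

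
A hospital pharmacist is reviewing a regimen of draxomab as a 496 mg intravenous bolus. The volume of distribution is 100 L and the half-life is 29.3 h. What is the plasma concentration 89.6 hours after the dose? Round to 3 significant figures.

0.596 mg/L

C₀ = dose / V = 496 / 100 = 4.960 mg/L
k = ln 2 / 29.3 = 0.02366 h⁻¹
C(t) = C₀ e^(−kt) = 4.960 × e^(−0.02366 × 89.6) = 4.960 × e^(−2.120) = 4.960 × 0.1201 ≈ 0.596 mg/L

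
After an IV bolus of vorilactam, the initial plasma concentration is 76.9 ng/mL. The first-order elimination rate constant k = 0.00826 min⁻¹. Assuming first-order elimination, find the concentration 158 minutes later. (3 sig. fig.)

20.9 ng/mL

C(t) = C₀ e^(−kt) = 76.9 × e^(−0.008260 × 158) = 76.9 × e^(−1.305) = 76.9 × 0.2712 ≈ 20.9 ng/mL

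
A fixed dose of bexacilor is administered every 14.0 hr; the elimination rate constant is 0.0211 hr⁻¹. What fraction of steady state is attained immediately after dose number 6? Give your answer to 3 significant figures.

f_n = 1 − e^(−nkτ) = 1 − e^(−6 × 0.02110 × 14.0) = 1 − e^(−1.772) = 1 − 0.1699 ≈ 0.830

0.830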